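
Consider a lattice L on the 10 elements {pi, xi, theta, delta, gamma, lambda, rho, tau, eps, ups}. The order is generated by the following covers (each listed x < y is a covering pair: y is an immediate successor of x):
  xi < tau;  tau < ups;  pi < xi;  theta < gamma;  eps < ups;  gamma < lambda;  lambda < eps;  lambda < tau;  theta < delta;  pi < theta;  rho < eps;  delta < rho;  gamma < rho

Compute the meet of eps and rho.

Common lower bounds of {eps, rho}: delta, gamma, pi, rho, theta.
The greatest among these is rho.

rho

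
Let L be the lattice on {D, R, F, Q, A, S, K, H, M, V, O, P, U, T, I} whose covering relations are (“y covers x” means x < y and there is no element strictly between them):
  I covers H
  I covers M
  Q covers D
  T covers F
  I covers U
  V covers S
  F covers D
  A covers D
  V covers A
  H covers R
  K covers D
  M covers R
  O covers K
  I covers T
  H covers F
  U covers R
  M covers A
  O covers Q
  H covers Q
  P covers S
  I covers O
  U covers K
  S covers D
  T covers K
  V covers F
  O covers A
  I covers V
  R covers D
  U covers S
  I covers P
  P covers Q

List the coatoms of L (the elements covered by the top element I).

H, M, O, P, T, U, V

The coatoms are exactly the elements covered by I: H, M, O, P, T, U, V.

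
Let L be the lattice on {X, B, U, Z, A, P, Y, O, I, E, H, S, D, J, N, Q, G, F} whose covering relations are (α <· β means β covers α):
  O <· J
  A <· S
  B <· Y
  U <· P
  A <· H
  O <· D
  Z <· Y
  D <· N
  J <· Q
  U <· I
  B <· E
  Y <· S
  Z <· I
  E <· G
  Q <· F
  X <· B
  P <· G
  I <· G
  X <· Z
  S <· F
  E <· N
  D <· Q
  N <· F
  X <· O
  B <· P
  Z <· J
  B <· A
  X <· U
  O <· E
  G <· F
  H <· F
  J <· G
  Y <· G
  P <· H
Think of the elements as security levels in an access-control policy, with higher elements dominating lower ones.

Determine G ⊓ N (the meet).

Common lower bounds of {G, N}: B, E, O, X.
The greatest among these is E.

E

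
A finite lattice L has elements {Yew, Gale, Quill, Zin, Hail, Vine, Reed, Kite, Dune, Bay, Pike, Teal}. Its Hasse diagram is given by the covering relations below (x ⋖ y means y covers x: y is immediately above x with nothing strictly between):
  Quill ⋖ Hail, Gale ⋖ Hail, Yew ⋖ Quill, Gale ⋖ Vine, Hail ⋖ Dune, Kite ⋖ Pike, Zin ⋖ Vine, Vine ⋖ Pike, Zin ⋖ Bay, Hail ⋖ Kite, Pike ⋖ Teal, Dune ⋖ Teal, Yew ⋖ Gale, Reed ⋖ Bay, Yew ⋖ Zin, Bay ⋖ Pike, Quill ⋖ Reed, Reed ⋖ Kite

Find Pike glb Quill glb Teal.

Quill

Common lower bounds of {Pike, Quill, Teal}: Quill, Yew.
The greatest among these is Quill.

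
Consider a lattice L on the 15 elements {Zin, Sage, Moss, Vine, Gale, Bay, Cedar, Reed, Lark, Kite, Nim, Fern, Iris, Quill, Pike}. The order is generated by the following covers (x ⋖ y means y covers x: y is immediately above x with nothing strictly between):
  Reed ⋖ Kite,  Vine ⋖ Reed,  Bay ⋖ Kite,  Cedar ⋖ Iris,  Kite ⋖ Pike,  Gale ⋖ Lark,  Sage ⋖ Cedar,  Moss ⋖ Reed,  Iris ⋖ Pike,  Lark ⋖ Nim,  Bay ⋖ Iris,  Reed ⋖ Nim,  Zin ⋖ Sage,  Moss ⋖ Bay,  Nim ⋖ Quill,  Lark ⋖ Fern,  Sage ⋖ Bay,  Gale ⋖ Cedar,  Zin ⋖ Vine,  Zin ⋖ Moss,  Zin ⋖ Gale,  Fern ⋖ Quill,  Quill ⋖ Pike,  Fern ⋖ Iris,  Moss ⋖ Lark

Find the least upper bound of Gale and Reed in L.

Nim

Common upper bounds of {Gale, Reed}: Nim, Pike, Quill.
The least among these is Nim.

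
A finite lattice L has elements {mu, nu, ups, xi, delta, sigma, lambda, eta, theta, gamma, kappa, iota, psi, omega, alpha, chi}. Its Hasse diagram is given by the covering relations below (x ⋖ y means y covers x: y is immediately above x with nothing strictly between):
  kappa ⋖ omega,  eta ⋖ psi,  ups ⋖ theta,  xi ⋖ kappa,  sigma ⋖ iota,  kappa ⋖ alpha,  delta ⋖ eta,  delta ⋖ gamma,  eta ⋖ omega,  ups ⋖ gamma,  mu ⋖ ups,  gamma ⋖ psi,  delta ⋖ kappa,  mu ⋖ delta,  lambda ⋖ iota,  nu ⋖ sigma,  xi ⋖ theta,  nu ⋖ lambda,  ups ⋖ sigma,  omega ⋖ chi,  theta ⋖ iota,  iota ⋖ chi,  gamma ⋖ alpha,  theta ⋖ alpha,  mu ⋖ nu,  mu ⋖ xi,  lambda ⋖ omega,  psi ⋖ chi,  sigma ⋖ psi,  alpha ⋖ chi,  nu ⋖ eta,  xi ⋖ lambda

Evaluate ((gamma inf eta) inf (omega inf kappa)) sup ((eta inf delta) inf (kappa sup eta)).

gamma ∧ eta = delta
omega ∧ kappa = kappa
delta ∧ kappa = delta
eta ∧ delta = delta
kappa ∨ eta = omega
delta ∧ omega = delta
delta ∨ delta = delta

delta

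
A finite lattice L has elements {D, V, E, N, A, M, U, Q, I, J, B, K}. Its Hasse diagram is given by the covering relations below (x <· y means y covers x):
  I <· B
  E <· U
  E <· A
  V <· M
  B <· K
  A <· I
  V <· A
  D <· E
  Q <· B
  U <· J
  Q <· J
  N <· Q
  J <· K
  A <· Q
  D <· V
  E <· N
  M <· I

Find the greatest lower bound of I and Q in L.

A

Common lower bounds of {I, Q}: A, D, E, V.
The greatest among these is A.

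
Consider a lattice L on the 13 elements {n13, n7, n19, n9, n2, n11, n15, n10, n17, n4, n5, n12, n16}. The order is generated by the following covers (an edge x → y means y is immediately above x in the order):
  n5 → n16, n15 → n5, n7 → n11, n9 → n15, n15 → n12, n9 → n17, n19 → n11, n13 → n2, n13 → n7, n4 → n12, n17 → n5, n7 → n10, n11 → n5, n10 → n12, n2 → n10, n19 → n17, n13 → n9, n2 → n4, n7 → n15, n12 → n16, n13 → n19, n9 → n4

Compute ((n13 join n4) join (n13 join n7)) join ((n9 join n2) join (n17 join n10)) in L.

n16

n13 ∨ n4 = n4
n13 ∨ n7 = n7
n4 ∨ n7 = n12
n9 ∨ n2 = n4
n17 ∨ n10 = n16
n4 ∨ n16 = n16
n12 ∨ n16 = n16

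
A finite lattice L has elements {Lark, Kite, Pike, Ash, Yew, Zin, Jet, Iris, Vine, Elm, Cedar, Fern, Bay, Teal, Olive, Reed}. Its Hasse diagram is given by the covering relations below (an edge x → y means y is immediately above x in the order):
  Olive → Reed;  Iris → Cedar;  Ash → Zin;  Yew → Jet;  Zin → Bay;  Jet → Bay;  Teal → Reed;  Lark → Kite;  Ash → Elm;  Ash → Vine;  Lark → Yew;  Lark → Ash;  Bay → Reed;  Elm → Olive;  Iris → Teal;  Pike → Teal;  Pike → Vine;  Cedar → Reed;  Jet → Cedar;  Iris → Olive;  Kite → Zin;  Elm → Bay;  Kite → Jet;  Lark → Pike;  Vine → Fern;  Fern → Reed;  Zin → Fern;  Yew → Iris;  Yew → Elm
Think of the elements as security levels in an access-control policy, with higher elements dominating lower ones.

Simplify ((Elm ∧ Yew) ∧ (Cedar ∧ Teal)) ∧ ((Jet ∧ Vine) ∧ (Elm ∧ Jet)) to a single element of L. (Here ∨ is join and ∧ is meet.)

Lark

Elm ∧ Yew = Yew
Cedar ∧ Teal = Iris
Yew ∧ Iris = Yew
Jet ∧ Vine = Lark
Elm ∧ Jet = Yew
Lark ∧ Yew = Lark
Yew ∧ Lark = Lark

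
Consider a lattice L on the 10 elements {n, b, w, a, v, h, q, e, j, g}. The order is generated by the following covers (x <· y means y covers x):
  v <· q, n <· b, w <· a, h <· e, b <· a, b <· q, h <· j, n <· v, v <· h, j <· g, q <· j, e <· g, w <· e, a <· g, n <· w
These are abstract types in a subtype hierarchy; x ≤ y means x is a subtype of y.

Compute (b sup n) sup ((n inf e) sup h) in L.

j

b ∨ n = b
n ∧ e = n
n ∨ h = h
b ∨ h = j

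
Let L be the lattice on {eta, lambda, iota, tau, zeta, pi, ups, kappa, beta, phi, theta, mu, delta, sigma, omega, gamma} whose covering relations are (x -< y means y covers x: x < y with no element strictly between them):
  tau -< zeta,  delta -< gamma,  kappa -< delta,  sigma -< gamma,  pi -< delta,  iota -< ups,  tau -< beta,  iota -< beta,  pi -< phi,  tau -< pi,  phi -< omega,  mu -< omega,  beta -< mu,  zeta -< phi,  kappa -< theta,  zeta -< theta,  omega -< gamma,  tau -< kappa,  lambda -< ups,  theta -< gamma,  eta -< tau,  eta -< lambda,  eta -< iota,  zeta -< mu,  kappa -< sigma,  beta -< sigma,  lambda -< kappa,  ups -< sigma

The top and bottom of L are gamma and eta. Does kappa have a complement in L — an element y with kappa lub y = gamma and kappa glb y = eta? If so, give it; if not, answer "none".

none

For every candidate y, either kappa ∨ y ≠ gamma or kappa ∧ y ≠ eta; no complement exists.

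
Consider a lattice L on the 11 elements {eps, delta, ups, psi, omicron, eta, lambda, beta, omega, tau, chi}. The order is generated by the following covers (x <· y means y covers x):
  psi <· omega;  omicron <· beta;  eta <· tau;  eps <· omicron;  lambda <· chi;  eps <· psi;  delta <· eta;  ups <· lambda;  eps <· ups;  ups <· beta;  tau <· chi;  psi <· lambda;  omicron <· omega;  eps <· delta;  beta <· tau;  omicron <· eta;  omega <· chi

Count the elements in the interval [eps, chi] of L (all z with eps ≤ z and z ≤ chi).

The interval [eps, chi] = {beta, chi, delta, eps, eta, lambda, omega, omicron, psi, tau, ups}, which has 11 elements.

11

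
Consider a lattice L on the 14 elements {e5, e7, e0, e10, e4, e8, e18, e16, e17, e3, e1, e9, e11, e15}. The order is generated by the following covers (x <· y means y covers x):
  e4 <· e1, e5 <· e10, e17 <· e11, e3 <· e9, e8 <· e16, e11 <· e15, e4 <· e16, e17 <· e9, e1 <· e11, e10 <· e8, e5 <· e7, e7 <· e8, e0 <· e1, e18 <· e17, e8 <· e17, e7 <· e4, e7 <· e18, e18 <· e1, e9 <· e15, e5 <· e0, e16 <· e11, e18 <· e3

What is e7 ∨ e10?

e8

Common upper bounds of {e7, e10}: e11, e15, e16, e17, e8, e9.
The least among these is e8.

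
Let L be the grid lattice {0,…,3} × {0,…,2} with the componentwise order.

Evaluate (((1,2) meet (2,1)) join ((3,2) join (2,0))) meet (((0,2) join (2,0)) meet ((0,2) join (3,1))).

(1,2) ∧ (2,1) = (1,1)
(3,2) ∨ (2,0) = (3,2)
(1,1) ∨ (3,2) = (3,2)
(0,2) ∨ (2,0) = (2,2)
(0,2) ∨ (3,1) = (3,2)
(2,2) ∧ (3,2) = (2,2)
(3,2) ∧ (2,2) = (2,2)

(2,2)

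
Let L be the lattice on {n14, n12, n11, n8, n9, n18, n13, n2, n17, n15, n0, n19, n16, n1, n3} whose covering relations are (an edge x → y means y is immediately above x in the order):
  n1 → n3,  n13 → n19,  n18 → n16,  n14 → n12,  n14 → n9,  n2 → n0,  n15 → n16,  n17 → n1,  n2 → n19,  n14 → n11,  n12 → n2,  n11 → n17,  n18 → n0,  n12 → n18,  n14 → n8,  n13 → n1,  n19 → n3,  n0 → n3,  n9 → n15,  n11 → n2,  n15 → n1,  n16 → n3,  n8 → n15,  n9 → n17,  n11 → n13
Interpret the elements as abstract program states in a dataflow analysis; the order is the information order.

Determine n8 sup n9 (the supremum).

Common upper bounds of {n8, n9}: n1, n15, n16, n3.
The least among these is n15.

n15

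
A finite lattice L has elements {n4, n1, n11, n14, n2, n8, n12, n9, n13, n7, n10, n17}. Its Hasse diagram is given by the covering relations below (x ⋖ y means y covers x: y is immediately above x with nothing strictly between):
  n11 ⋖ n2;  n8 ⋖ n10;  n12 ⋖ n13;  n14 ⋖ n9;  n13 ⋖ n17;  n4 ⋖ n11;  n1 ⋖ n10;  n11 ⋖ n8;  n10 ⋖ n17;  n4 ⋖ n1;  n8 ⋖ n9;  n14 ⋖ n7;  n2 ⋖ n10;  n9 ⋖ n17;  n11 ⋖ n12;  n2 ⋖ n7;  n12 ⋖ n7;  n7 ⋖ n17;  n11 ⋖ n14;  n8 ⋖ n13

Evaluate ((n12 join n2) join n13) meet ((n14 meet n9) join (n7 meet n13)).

n7

n12 ∨ n2 = n7
n7 ∨ n13 = n17
n14 ∧ n9 = n14
n7 ∧ n13 = n12
n14 ∨ n12 = n7
n17 ∧ n7 = n7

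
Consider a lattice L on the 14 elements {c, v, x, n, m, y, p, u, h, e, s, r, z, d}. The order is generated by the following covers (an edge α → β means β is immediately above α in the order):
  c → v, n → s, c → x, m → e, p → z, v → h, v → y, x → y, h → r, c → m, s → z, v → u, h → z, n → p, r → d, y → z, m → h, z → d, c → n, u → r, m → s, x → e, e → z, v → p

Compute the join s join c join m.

Common upper bounds of {s, c, m}: d, s, z.
The least among these is s.

s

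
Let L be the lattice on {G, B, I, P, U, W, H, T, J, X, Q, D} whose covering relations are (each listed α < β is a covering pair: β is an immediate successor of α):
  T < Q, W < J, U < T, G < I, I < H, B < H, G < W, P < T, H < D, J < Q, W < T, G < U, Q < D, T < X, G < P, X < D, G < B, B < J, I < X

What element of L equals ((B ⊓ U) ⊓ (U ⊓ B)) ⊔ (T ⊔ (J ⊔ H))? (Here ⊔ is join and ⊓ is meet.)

D

B ∧ U = G
U ∧ B = G
G ∧ G = G
J ∨ H = D
T ∨ D = D
G ∨ D = D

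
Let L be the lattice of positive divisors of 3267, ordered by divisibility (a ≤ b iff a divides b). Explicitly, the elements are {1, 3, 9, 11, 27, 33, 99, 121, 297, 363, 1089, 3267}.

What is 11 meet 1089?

Common lower bounds of {11, 1089}: 1, 11.
The greatest among these is 11.

11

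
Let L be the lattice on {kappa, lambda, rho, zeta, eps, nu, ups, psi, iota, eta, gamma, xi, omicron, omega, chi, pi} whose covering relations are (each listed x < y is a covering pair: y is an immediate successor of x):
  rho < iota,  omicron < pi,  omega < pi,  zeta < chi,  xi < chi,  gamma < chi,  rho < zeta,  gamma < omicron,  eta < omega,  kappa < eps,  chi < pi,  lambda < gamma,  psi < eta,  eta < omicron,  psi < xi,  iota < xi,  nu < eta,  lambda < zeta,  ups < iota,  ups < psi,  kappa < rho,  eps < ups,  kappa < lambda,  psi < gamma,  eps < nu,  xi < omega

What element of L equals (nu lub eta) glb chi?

nu ∨ eta = eta
eta ∧ chi = psi

psi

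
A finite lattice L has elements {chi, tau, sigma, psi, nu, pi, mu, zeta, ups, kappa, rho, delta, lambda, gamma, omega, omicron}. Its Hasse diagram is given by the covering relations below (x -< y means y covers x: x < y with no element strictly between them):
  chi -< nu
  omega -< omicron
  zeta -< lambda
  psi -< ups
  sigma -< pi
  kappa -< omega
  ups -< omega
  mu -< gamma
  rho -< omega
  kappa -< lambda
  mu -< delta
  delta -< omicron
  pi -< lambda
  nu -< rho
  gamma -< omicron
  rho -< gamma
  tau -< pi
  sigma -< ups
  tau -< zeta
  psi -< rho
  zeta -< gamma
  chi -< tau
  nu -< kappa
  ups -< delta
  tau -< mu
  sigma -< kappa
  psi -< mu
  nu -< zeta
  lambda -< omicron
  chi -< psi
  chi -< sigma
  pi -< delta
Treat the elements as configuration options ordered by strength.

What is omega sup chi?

omega

Common upper bounds of {omega, chi}: omega, omicron.
The least among these is omega.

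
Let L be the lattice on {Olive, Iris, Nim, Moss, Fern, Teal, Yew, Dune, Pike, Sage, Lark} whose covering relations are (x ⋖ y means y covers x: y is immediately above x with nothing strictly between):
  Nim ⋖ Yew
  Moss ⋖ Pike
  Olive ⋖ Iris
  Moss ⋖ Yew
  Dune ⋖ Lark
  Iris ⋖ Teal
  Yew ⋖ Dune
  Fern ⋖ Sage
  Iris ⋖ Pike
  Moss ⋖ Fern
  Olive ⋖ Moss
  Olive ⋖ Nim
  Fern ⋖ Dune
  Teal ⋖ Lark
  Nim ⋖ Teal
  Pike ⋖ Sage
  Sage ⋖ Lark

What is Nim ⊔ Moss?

Common upper bounds of {Nim, Moss}: Dune, Lark, Yew.
The least among these is Yew.

Yew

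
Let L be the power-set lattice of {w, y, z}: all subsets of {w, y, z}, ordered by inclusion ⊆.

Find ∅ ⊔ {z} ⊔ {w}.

Under ⊆, join is union: ∅ ∪ {z} ∪ {w} = {w,z}.

{w,z}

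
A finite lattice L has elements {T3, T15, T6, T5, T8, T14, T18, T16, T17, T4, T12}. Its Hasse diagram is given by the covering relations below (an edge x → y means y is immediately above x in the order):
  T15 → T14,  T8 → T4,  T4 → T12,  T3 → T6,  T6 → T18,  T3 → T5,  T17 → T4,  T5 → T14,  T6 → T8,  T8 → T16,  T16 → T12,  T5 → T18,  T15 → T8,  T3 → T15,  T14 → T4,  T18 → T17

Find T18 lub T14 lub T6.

T4

Common upper bounds of {T18, T14, T6}: T12, T4.
The least among these is T4.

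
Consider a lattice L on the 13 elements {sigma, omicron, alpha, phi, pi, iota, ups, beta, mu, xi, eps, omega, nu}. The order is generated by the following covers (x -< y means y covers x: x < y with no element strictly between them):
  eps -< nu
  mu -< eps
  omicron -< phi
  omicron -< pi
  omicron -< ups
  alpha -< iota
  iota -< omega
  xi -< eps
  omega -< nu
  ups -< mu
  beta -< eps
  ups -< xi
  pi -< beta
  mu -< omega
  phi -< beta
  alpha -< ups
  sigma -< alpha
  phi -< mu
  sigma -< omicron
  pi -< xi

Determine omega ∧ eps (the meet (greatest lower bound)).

mu

Common lower bounds of {omega, eps}: alpha, mu, omicron, phi, sigma, ups.
The greatest among these is mu.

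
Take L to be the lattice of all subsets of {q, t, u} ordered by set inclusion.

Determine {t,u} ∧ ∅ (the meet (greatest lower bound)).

∅

Under ⊆, meet is intersection: {t,u} ∩ ∅ = ∅.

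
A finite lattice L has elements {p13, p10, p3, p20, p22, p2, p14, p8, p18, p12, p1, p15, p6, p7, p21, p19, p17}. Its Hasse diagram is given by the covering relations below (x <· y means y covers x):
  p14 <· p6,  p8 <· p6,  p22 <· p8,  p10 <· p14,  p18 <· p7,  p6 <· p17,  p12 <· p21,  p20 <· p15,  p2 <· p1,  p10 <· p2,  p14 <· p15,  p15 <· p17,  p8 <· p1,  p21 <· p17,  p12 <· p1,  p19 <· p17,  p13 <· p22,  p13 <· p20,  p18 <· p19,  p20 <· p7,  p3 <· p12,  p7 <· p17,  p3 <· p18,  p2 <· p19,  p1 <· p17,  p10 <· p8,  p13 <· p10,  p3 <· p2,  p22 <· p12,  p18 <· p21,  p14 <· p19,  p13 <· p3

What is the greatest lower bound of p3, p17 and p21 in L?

p3

Common lower bounds of {p3, p17, p21}: p13, p3.
The greatest among these is p3.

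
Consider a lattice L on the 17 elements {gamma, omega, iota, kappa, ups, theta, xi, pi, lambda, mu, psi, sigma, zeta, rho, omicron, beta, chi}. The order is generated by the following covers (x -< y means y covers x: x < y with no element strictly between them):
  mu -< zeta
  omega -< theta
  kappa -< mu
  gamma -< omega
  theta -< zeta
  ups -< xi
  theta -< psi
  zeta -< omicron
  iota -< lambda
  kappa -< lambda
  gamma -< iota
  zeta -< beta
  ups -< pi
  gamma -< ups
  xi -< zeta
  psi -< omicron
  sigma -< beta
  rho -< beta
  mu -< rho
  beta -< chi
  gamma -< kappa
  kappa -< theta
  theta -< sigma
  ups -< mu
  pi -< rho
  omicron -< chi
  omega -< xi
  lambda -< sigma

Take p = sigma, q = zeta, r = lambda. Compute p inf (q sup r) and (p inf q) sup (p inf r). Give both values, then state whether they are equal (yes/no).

q sup r = beta, so p inf (q sup r) = sigma inf beta = sigma.
p inf q = theta and p inf r = lambda, so (p inf q) sup (p inf r) = theta sup lambda = sigma.
Equal: yes.

sigma; sigma; yes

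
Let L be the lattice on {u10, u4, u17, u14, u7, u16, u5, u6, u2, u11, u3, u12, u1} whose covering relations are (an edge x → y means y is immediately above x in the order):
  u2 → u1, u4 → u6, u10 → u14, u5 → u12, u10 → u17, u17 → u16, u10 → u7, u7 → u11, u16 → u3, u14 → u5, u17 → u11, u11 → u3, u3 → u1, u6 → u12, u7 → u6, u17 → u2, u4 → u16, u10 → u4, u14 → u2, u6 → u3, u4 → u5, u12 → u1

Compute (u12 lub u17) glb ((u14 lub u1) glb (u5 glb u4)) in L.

u12 ∨ u17 = u1
u14 ∨ u1 = u1
u5 ∧ u4 = u4
u1 ∧ u4 = u4
u1 ∧ u4 = u4

u4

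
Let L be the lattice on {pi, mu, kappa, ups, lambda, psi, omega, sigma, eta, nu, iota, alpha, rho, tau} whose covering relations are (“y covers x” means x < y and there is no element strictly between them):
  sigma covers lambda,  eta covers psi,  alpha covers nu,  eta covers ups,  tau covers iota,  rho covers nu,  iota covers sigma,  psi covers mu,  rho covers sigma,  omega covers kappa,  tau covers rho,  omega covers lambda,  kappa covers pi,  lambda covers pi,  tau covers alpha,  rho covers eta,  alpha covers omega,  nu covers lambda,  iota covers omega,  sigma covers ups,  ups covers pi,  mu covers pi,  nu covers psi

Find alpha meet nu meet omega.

Common lower bounds of {alpha, nu, omega}: lambda, pi.
The greatest among these is lambda.

lambda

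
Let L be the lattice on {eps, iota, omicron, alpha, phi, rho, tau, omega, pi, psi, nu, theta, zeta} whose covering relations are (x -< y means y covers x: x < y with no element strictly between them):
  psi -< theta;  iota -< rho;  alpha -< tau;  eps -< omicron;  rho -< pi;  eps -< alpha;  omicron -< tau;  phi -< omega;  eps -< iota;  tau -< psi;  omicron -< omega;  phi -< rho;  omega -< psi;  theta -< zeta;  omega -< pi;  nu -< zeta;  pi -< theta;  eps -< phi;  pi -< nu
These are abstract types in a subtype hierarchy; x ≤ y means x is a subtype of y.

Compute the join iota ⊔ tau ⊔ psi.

Common upper bounds of {iota, tau, psi}: theta, zeta.
The least among these is theta.

theta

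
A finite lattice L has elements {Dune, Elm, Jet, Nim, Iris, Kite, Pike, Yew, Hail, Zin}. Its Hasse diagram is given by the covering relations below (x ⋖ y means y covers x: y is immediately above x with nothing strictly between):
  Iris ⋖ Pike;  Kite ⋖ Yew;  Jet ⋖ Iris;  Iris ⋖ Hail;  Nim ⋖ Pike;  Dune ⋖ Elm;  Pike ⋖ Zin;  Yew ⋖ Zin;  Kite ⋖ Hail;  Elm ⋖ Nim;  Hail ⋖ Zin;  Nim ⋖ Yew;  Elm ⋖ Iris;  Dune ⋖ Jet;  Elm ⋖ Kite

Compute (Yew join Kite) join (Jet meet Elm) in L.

Yew

Yew ∨ Kite = Yew
Jet ∧ Elm = Dune
Yew ∨ Dune = Yew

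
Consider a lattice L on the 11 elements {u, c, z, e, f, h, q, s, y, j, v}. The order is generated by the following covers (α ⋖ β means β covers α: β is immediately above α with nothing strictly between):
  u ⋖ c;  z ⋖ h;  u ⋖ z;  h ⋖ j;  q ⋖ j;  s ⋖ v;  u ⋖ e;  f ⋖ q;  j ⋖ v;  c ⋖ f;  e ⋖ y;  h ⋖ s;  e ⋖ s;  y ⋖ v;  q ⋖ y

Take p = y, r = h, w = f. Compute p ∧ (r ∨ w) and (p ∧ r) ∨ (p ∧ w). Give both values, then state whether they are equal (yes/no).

r ∨ w = j, so p ∧ (r ∨ w) = y ∧ j = q.
p ∧ r = u and p ∧ w = f, so (p ∧ r) ∨ (p ∧ w) = u ∨ f = f.
Equal: no.

q; f; no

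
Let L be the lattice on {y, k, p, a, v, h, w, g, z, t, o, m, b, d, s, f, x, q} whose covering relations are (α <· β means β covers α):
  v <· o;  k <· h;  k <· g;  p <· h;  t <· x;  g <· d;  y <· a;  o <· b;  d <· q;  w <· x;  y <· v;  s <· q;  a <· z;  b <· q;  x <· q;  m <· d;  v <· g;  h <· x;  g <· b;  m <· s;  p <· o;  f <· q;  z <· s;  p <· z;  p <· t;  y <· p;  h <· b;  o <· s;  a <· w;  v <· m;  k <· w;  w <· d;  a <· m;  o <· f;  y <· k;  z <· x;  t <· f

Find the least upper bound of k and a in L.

Common upper bounds of {k, a}: d, q, w, x.
The least among these is w.

w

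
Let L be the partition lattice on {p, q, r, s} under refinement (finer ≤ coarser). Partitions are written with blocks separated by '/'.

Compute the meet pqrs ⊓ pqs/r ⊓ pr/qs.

The meet (common refinement) of pqrs, pqs/r, pr/qs intersects blocks pairwise, giving p/qs/r.

p/qs/r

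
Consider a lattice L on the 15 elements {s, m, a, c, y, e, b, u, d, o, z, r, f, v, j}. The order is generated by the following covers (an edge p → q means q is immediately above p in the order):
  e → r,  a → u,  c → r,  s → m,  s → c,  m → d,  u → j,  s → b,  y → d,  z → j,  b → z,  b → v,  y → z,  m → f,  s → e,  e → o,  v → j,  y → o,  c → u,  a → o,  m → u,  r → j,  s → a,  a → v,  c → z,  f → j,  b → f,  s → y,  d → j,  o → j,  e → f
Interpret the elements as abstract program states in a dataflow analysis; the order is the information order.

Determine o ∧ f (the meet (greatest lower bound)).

Common lower bounds of {o, f}: e, s.
The greatest among these is e.

e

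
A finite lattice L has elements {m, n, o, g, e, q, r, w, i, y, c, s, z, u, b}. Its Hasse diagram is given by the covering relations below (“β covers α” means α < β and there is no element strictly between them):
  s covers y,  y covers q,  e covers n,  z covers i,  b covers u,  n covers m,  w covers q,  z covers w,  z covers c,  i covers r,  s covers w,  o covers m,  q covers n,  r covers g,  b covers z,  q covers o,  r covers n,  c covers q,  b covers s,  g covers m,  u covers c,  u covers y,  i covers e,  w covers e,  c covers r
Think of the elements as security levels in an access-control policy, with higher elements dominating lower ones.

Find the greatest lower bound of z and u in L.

c

Common lower bounds of {z, u}: c, g, m, n, o, q, r.
The greatest among these is c.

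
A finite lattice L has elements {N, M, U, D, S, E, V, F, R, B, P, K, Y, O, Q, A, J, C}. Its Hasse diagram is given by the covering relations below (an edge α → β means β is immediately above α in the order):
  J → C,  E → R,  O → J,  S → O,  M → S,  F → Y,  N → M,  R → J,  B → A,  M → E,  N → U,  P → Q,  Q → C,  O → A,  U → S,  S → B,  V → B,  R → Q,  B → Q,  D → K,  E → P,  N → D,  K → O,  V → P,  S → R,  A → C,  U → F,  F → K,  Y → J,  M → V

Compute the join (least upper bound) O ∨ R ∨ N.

Common upper bounds of {O, R, N}: C, J.
The least among these is J.

J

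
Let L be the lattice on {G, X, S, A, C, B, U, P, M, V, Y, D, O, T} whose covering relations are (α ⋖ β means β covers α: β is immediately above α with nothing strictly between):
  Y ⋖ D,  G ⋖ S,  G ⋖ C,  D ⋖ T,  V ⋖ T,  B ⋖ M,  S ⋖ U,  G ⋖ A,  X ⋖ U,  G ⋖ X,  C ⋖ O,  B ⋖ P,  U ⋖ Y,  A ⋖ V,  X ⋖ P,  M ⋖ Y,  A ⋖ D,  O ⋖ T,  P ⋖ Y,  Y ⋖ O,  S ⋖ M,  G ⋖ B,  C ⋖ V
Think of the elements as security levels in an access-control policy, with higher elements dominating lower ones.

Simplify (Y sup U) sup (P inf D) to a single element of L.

Y ∨ U = Y
P ∧ D = P
Y ∨ P = Y

Y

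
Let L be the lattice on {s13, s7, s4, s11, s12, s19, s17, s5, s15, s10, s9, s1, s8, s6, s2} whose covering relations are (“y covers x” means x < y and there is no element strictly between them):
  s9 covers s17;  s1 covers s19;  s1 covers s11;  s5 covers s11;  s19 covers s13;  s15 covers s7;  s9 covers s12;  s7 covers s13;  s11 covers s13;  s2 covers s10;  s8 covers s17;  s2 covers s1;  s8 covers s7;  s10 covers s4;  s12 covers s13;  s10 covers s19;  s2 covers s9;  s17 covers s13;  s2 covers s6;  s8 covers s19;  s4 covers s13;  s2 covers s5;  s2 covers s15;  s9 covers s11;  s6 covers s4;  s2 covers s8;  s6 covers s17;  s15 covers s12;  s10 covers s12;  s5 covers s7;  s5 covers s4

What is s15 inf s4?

Common lower bounds of {s15, s4}: s13.
The greatest among these is s13.

s13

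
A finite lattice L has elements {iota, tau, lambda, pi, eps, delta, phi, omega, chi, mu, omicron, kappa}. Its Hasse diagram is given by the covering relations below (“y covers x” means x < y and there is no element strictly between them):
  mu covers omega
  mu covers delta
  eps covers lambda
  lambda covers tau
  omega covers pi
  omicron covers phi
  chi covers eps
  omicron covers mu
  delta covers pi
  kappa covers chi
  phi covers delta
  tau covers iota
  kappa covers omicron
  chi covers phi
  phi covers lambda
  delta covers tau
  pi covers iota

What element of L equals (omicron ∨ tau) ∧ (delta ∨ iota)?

omicron ∨ tau = omicron
delta ∨ iota = delta
omicron ∧ delta = delta

delta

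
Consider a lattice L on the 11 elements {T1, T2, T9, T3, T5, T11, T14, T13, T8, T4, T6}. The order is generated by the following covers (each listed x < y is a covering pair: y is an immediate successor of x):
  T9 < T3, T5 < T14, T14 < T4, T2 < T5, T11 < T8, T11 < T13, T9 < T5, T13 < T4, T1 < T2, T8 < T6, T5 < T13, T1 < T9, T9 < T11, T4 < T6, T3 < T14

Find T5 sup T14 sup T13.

T4

Common upper bounds of {T5, T14, T13}: T4, T6.
The least among these is T4.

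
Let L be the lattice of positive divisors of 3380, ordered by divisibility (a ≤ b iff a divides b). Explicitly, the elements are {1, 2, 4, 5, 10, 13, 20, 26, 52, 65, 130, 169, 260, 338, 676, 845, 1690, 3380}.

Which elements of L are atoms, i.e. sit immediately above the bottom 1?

13, 2, 5

The atoms are exactly the elements that cover 1: 13, 2, 5.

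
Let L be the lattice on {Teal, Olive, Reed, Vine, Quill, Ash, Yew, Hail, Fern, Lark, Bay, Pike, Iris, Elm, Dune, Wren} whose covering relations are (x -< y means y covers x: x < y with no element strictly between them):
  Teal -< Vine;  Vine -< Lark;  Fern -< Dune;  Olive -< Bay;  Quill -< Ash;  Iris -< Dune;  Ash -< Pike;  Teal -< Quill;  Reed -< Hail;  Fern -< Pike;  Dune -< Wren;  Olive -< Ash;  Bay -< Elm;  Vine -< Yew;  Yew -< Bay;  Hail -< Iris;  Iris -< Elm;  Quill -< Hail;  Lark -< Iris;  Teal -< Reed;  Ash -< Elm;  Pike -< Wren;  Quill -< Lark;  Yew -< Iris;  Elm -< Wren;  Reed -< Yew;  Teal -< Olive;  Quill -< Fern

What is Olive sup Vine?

Bay

Common upper bounds of {Olive, Vine}: Bay, Elm, Wren.
The least among these is Bay.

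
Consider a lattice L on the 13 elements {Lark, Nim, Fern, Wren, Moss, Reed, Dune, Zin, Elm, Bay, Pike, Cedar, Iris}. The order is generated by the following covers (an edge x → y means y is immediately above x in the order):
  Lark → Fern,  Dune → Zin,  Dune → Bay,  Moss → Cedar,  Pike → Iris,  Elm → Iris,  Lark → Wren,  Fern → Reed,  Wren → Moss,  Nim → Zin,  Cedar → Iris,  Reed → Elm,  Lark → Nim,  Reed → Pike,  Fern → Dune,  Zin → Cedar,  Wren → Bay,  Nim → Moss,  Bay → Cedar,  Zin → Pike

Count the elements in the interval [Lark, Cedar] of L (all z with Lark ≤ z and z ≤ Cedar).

9

The interval [Lark, Cedar] = {Bay, Cedar, Dune, Fern, Lark, Moss, Nim, Wren, Zin}, which has 9 elements.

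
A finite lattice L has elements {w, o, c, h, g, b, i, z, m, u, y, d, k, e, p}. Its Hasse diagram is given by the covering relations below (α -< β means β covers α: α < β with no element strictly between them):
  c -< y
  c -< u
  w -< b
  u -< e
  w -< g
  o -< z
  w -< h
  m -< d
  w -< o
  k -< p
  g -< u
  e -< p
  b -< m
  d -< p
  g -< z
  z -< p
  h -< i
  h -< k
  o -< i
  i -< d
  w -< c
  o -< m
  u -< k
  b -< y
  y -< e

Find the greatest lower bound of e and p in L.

e

Common lower bounds of {e, p}: b, c, e, g, u, w, y.
The greatest among these is e.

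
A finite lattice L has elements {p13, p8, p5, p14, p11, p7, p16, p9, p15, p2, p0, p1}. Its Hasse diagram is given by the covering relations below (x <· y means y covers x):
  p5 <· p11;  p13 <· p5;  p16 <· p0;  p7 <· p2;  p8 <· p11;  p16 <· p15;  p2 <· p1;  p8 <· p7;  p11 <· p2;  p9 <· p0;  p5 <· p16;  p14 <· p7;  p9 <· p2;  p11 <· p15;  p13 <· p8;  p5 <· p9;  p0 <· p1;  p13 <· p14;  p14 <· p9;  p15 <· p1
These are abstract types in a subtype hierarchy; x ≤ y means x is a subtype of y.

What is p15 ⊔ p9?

Common upper bounds of {p15, p9}: p1.
The least among these is p1.

p1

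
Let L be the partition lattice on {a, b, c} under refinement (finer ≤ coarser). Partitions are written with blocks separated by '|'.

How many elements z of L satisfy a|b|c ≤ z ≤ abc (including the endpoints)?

5

The interval [a|b|c, abc] = {abc, ab|c, ac|b, a|bc, a|b|c}, which has 5 elements.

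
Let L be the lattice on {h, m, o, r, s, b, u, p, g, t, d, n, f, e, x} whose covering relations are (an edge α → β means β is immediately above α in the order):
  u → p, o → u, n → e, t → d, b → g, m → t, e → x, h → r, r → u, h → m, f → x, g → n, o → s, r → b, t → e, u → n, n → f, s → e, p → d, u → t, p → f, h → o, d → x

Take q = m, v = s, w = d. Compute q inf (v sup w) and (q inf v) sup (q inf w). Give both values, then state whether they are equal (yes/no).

m; m; yes

v sup w = x, so q inf (v sup w) = m inf x = m.
q inf v = h and q inf w = m, so (q inf v) sup (q inf w) = h sup m = m.
Equal: yes.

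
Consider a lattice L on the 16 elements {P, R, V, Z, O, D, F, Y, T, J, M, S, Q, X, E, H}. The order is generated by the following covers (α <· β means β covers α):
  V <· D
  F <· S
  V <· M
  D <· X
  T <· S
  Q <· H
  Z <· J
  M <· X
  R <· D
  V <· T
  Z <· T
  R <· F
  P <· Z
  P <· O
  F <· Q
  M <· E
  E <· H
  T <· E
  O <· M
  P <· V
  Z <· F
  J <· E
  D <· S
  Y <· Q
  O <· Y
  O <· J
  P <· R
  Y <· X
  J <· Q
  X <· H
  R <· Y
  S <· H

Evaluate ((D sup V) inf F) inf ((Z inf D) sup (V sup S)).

D ∨ V = D
D ∧ F = R
Z ∧ D = P
V ∨ S = S
P ∨ S = S
R ∧ S = R

R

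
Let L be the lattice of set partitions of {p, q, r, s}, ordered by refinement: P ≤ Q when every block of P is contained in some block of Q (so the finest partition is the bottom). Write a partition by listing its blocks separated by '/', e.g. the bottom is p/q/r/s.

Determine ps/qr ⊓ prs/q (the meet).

ps/q/r

The meet (common refinement) of ps/qr and prs/q intersects blocks pairwise, giving ps/q/r.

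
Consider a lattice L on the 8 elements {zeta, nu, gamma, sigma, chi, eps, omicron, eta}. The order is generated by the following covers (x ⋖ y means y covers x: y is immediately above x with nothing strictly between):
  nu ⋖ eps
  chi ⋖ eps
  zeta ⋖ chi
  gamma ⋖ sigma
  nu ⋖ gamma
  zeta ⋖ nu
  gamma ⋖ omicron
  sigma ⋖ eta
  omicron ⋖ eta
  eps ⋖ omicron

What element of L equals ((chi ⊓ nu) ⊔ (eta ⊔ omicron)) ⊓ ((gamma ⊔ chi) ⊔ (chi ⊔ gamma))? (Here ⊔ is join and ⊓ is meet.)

omicron

chi ∧ nu = zeta
eta ∨ omicron = eta
zeta ∨ eta = eta
gamma ∨ chi = omicron
chi ∨ gamma = omicron
omicron ∨ omicron = omicron
eta ∧ omicron = omicron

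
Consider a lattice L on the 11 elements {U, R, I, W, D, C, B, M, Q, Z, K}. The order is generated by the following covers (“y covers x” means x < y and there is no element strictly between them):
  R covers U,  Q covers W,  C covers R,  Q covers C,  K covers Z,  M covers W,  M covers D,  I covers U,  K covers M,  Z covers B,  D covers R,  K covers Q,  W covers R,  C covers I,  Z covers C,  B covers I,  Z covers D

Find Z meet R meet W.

R

Common lower bounds of {Z, R, W}: R, U.
The greatest among these is R.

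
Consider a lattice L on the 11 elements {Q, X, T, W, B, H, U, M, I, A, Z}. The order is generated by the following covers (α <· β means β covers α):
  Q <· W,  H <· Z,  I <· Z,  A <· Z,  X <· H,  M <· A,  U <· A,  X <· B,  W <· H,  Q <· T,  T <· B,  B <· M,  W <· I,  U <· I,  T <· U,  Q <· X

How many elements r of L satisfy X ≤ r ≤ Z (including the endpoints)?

The interval [X, Z] = {A, B, H, M, X, Z}, which has 6 elements.

6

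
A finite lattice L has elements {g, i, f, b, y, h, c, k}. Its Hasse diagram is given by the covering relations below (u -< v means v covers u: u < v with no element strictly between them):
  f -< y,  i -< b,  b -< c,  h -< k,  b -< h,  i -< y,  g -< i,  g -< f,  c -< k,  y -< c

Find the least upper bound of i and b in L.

b

Common upper bounds of {i, b}: b, c, h, k.
The least among these is b.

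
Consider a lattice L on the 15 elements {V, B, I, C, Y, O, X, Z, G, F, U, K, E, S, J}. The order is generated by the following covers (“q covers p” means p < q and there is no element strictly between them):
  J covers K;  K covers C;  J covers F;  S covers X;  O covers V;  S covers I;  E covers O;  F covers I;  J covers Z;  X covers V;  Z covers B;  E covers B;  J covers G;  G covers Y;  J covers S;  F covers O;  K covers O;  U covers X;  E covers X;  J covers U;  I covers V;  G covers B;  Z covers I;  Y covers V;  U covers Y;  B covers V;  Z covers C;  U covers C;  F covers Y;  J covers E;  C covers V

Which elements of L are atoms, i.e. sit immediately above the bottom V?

B, C, I, O, X, Y

The atoms are exactly the elements that cover V: B, C, I, O, X, Y.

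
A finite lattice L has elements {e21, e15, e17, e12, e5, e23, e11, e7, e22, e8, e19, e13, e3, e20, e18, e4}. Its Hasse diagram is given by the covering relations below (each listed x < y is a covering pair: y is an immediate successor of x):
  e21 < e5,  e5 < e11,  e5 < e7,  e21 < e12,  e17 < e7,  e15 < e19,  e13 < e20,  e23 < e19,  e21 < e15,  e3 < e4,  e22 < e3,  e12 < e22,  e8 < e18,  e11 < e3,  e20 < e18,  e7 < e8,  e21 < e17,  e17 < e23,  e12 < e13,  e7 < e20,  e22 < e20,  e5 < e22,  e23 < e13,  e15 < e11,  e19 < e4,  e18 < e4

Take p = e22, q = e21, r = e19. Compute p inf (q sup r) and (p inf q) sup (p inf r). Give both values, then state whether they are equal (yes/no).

e21; e21; yes

q sup r = e19, so p inf (q sup r) = e22 inf e19 = e21.
p inf q = e21 and p inf r = e21, so (p inf q) sup (p inf r) = e21 sup e21 = e21.
Equal: yes.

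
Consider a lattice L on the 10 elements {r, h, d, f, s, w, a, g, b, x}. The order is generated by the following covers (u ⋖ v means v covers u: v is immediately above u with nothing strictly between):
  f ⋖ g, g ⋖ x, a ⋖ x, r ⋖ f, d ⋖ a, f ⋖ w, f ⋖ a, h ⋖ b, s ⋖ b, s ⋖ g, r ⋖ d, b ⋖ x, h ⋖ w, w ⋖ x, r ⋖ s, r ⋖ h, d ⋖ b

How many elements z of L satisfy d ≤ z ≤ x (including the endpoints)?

The interval [d, x] = {a, b, d, x}, which has 4 elements.

4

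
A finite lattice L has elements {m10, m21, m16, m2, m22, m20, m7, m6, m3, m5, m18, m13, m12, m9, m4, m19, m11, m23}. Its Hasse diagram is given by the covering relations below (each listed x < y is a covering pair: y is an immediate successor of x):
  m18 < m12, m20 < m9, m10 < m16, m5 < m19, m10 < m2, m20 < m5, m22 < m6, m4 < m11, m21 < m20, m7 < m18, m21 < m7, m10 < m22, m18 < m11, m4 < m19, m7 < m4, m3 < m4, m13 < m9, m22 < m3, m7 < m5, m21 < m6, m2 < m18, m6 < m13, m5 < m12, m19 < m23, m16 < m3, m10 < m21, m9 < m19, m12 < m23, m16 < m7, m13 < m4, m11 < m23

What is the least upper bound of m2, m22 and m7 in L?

Common upper bounds of {m2, m22, m7}: m11, m23.
The least among these is m11.

m11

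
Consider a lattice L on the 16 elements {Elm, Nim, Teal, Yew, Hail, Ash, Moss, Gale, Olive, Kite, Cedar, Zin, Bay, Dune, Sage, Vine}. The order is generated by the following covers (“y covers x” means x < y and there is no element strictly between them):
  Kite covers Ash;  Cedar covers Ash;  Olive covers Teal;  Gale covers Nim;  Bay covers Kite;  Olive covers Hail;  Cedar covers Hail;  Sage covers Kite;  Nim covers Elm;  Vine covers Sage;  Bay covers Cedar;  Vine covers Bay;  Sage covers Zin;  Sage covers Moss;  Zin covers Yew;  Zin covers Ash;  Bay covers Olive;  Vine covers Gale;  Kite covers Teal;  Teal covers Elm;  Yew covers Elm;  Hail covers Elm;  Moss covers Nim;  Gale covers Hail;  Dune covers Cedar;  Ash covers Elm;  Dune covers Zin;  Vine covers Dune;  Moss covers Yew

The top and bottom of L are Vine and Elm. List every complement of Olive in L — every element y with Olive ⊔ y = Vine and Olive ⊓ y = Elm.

Need y with Olive ∨ y = Vine and Olive ∧ y = Elm.
Checking each element gives: Moss, Nim, Yew, Zin.

Moss, Nim, Yew, Zin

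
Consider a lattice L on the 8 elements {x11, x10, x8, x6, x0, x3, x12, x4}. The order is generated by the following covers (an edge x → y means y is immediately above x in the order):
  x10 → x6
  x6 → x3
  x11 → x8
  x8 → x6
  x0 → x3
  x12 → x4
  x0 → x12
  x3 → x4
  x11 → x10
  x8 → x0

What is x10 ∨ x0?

x3

Common upper bounds of {x10, x0}: x3, x4.
The least among these is x3.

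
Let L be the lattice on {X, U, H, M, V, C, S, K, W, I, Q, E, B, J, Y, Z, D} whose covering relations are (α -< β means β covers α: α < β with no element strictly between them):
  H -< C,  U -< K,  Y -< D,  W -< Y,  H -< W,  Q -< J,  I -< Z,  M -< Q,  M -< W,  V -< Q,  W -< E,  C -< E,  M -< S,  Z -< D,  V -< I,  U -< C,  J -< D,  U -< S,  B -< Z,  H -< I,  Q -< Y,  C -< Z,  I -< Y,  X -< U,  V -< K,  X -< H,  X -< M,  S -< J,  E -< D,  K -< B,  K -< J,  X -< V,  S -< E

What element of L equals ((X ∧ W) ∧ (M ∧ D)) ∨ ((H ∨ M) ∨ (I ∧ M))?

X ∧ W = X
M ∧ D = M
X ∧ M = X
H ∨ M = W
I ∧ M = X
W ∨ X = W
X ∨ W = W

W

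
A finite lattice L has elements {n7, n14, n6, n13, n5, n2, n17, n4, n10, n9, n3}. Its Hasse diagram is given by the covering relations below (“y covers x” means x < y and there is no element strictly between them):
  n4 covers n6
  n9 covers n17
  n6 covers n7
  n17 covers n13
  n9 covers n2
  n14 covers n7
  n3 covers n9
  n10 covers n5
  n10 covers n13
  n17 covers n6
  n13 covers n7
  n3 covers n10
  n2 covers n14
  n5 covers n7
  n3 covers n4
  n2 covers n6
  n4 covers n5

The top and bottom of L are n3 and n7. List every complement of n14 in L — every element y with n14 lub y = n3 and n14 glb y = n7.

n10, n4, n5

Need y with n14 ∨ y = n3 and n14 ∧ y = n7.
Checking each element gives: n10, n4, n5.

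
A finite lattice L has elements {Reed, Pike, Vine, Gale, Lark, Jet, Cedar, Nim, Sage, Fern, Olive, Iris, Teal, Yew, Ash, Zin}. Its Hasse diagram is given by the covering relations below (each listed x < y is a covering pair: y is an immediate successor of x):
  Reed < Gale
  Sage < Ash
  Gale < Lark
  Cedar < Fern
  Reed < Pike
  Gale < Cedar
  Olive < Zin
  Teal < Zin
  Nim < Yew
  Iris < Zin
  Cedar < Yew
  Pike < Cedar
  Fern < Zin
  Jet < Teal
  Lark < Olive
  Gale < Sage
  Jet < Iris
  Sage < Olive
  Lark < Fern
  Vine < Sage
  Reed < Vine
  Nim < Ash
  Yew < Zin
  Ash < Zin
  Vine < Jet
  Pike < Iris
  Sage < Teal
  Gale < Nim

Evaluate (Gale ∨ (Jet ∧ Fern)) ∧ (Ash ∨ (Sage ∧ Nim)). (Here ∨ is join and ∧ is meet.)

Gale

Jet ∧ Fern = Reed
Gale ∨ Reed = Gale
Sage ∧ Nim = Gale
Ash ∨ Gale = Ash
Gale ∧ Ash = Gale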